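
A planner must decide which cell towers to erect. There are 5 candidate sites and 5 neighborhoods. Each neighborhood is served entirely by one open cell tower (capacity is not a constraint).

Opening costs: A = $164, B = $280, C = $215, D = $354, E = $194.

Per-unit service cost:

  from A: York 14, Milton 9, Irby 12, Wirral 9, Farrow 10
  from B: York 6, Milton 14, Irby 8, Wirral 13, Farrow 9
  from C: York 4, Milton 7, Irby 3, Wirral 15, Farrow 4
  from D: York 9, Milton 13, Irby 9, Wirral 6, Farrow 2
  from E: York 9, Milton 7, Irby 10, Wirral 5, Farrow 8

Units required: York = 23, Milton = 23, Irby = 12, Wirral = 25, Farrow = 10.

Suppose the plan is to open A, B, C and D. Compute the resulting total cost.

Each neighborhood is assigned to its cheapest site among the open ones.
{A, B, C, D}: York→C 4·23=92, Milton→C 7·23=161, Irby→C 3·12=36, Wirral→D 6·25=150, Farrow→D 2·10=20. Service 459; fixed 1013; total 1472.

Total cost: 1472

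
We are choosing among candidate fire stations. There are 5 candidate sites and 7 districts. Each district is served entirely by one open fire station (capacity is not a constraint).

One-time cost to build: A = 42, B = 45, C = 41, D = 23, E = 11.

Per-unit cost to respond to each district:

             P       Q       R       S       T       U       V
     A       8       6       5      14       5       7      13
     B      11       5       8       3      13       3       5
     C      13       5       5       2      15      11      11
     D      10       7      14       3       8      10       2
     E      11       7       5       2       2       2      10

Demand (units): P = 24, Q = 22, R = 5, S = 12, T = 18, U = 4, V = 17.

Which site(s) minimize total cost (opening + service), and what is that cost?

Open A, D and E; minimum total cost 527.

For any fixed open set, each district goes to its cheapest open site; total = fixed + service.
{A, D, E}: P→A 8·24=192, Q→A 6·22=132, R→A 5·5=25, S→E 2·12=24, T→E 2·18=36, U→E 2·4=8, V→D 2·17=34. Service 451; fixed 76; total 527.
{A, C, D, E}: P→A 8·24=192, Q→C 5·22=110, R→A 5·5=25, S→C 2·12=24, T→E 2·18=36, U→E 2·4=8, V→D 2·17=34. Service 429; fixed 117; total 546.
{A, B, D, E}: service 429 + fixed 121 = 550
{A, B, C, D, E}: P→A 8·24=192, Q→B 5·22=110, R→A 5·5=25, S→C 2·12=24, T→E 2·18=36, U→E 2·4=8, V→D 2·17=34. Service 429; fixed 162; total 591.
No other subset beats 527.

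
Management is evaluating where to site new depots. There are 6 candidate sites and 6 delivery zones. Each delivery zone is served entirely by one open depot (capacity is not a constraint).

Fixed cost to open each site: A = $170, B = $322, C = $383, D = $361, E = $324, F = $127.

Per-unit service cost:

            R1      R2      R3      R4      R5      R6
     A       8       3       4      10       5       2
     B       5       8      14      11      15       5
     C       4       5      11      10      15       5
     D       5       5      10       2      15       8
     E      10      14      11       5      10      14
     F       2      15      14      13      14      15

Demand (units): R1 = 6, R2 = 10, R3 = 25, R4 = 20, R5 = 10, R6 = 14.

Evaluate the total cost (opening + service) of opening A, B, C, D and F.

Total cost: 1623

Each delivery zone is assigned to its cheapest site among the open ones.
{A, B, C, D, F}: R1→F 2·6=12, R2→A 3·10=30, R3→A 4·25=100, R4→D 2·20=40, R5→A 5·10=50, R6→A 2·14=28. Service 260; fixed 1363; total 1623.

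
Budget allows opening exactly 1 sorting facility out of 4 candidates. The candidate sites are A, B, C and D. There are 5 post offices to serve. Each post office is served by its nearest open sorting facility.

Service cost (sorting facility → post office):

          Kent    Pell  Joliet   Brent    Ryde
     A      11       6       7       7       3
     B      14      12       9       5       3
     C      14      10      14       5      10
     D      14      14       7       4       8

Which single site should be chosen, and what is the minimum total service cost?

With exactly 1 open, each post office uses its cheapest among the chosen.
{A}: Kent→A 11, Pell→A 6, Joliet→A 7, Brent→A 7, Ryde→A 3. Service cost 34.
{B}: service cost 43
{D}: service cost 47
Among all 4 size-1 choices, {A} is lowest.

Choose A only; total service cost 34.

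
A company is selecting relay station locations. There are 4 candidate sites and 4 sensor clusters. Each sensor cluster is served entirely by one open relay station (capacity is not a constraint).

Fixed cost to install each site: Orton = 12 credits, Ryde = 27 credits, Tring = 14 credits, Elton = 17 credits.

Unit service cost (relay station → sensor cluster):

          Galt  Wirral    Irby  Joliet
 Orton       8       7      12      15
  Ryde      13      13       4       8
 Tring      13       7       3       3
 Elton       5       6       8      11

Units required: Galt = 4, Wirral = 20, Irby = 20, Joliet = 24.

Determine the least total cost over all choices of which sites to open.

Minimum total cost: 303

For any fixed open set, each sensor cluster goes to its cheapest open site; total = fixed + service.
{Tring, Elton}: Galt→Elton 5·4=20, Wirral→Elton 6·20=120, Irby→Tring 3·20=60, Joliet→Tring 3·24=72. Service 272; fixed 31; total 303.
{Orton, Tring, Elton}: Galt→Elton 5·4=20, Wirral→Elton 6·20=120, Irby→Tring 3·20=60, Joliet→Tring 3·24=72. Service 272; fixed 43; total 315.
{Orton, Tring}: Galt→Orton 8·4=32, Wirral→Orton 7·20=140, Irby→Tring 3·20=60, Joliet→Tring 3·24=72. Service 304; fixed 26; total 330.
{Orton, Ryde, Tring, Elton}: Galt→Elton 5·4=20, Wirral→Elton 6·20=120, Irby→Tring 3·20=60, Joliet→Tring 3·24=72. Service 272; fixed 70; total 342.
No other subset beats 303.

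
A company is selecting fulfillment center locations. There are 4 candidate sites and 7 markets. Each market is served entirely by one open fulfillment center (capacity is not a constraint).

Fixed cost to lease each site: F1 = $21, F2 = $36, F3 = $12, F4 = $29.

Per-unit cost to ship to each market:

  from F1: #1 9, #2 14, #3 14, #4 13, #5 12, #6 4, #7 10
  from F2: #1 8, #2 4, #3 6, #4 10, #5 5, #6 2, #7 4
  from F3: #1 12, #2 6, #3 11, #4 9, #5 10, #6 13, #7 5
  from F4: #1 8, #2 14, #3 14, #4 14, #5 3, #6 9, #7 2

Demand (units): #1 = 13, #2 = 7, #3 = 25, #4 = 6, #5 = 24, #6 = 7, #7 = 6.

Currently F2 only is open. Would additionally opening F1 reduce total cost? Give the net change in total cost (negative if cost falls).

Current service cost with {F2}: 500.
Adding F1: each market re-picks its cheapest; new service cost 500, saving 0.
Extra fixed cost: 21. Net change = 21 − 0 = 21.
(Totals: 536 → 557.)

No — net change +21 (cost rises by 21).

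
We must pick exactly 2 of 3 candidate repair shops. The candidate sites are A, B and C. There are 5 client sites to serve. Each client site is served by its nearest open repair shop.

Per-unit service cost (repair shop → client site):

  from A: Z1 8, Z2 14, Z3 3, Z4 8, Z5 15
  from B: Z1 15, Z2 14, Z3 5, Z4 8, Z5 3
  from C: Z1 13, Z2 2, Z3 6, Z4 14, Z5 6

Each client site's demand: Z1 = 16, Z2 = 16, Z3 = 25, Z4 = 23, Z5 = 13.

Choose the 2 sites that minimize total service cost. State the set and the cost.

Choose A and C; total service cost 497.

With exactly 2 open, each client site uses its cheapest among the chosen.
{A, C}: Z1→A 8·16=128, Z2→C 2·16=32, Z3→A 3·25=75, Z4→A 8·23=184, Z5→C 6·13=78. Service cost 497.
{B, C}: service cost 588
{A, B}: service cost 650
Among all 3 size-2 choices, {A, C} is lowest.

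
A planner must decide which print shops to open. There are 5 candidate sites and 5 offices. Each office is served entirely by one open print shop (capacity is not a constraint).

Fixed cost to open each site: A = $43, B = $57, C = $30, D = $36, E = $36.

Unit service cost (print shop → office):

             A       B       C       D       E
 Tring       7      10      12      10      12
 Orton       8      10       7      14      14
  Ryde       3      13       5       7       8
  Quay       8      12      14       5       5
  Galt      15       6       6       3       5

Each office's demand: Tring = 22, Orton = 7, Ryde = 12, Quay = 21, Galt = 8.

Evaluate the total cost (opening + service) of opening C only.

Each office is assigned to its cheapest site among the open ones.
{C}: Tring→C 12·22=264, Orton→C 7·7=49, Ryde→C 5·12=60, Quay→C 14·21=294, Galt→C 6·8=48. Service 715; fixed 30; total 745.

Total cost: 745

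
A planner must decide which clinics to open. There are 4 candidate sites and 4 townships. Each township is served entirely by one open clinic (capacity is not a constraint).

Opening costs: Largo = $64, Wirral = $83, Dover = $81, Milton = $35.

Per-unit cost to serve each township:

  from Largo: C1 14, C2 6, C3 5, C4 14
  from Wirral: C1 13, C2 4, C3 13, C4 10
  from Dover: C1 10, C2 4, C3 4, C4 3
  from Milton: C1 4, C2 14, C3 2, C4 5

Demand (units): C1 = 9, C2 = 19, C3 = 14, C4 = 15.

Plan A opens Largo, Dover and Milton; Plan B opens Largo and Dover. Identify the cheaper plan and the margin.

Plan A: {Largo, Dover, Milton}: C1→Milton 4·9=36, C2→Dover 4·19=76, C3→Milton 2·14=28, C4→Dover 3·15=45. Service 185; fixed 180; total 365.
Plan B: {Largo, Dover}: C1→Dover 10·9=90, C2→Dover 4·19=76, C3→Dover 4·14=56, C4→Dover 3·15=45. Service 267; fixed 145; total 412.
Difference: |365 − 412| = 47.

Plan A is cheaper by 47.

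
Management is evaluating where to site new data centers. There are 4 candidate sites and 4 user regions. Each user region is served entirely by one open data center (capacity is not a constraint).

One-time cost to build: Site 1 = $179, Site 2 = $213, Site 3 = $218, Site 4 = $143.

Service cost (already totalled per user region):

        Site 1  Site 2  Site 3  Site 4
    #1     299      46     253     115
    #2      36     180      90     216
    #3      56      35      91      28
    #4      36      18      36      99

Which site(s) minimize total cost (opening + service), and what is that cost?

For any fixed open set, each user region goes to its cheapest open site; total = fixed + service.
{Site 2}: #1→Site 2 46, #2→Site 2 180, #3→Site 2 35, #4→Site 2 18. Service 279; fixed 213; total 492.
{Site 1, Site 2}: #1→Site 2 46, #2→Site 1 36, #3→Site 2 35, #4→Site 2 18. Service 135; fixed 392; total 527.
{Site 1, Site 4}: service 215 + fixed 322 = 537
{Site 1, Site 2, Site 3, Site 4}: service 128 + fixed 753 = 881
(All 15 nonempty subsets were checked; Site 2 only is lowest.)

Open Site 2 only; minimum total cost 492.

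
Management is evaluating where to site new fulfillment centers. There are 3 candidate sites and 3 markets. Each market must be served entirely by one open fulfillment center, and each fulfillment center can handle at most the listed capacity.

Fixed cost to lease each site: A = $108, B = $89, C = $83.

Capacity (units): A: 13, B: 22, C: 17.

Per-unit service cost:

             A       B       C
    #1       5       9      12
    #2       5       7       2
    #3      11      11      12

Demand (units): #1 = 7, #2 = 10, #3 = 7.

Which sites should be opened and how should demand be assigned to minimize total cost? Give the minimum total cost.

Open {A, C}: #1→A 5·7=35, #2→C 2·10=20, #3→C 12·7=84.
Loads: A carries 7/13, C carries 17/17. Service 139; fixed 191; total 330.
Next best feasible plan costs 332.

Minimum total cost: 330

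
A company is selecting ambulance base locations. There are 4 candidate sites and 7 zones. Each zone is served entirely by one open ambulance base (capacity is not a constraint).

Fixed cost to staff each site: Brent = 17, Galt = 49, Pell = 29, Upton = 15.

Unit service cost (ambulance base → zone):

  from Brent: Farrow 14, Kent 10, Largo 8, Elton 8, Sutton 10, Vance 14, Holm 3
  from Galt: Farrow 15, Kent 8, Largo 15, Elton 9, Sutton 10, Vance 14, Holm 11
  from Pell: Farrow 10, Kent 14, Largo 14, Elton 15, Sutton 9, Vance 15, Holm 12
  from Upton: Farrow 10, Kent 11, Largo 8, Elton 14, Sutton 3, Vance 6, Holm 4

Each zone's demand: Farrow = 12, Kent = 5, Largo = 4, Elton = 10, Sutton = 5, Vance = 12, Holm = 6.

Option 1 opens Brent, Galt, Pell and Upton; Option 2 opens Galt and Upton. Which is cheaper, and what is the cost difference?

Option 1: {Brent, Galt, Pell, Upton}: Farrow→Pell 10·12=120, Kent→Galt 8·5=40, Largo→Brent 8·4=32, Elton→Brent 8·10=80, Sutton→Upton 3·5=15, Vance→Upton 6·12=72, Holm→Brent 3·6=18. Service 377; fixed 110; total 487.
Option 2: {Galt, Upton}: Farrow→Upton 10·12=120, Kent→Galt 8·5=40, Largo→Upton 8·4=32, Elton→Galt 9·10=90, Sutton→Upton 3·5=15, Vance→Upton 6·12=72, Holm→Upton 4·6=24. Service 393; fixed 64; total 457.
Difference: |487 − 457| = 30.

Option 2 is cheaper by 30.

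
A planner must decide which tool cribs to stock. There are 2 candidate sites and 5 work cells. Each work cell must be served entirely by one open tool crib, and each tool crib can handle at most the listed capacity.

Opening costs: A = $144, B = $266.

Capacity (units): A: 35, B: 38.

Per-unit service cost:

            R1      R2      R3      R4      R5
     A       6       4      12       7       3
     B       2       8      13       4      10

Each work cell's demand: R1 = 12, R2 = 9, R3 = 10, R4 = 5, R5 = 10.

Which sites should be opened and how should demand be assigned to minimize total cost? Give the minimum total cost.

Open {A, B}: R1→B 2·12=24, R2→A 4·9=36, R3→A 12·10=120, R4→B 4·5=20, R5→A 3·10=30.
Loads: A carries 29/35, B carries 17/38. Service 230; fixed 410; total 640.
Next best feasible plan costs 650.

Minimum total cost: 640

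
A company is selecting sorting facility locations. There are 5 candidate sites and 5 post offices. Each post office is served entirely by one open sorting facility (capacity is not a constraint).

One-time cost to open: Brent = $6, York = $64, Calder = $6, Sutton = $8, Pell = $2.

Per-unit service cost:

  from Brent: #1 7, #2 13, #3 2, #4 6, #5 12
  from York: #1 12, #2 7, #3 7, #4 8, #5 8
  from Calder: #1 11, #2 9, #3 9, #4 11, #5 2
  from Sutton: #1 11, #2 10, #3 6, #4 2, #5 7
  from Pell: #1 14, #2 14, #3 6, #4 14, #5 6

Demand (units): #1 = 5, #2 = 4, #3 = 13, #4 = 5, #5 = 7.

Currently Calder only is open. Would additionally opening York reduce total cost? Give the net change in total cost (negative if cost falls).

Current service cost with {Calder}: 277.
Adding York: each post office re-picks its cheapest; new service cost 228, saving 49.
Extra fixed cost: 64. Net change = 64 − 49 = 15.
(Totals: 283 → 298.)

No — net change +15 (cost rises by 15).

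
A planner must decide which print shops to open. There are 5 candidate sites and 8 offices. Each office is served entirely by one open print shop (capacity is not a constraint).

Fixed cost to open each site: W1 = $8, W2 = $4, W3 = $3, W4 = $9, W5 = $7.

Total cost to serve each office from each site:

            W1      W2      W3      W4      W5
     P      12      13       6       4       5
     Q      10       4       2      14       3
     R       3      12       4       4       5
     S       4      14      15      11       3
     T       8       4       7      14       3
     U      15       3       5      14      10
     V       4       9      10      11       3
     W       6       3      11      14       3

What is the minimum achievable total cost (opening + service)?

For any fixed open set, each office goes to its cheapest open site; total = fixed + service.
{W3, W5}: P→W5 5, Q→W3 2, R→W3 4, S→W5 3, T→W5 3, U→W3 5, V→W5 3, W→W5 3. Service 28; fixed 10; total 38.
{W2, W5}: service 28 + fixed 11 = 39
{W2, W3, W5}: service 26 + fixed 14 = 40
{W1, W2, W3, W4, W5}: service 24 + fixed 31 = 55
No other subset beats 38.

Minimum total cost: 38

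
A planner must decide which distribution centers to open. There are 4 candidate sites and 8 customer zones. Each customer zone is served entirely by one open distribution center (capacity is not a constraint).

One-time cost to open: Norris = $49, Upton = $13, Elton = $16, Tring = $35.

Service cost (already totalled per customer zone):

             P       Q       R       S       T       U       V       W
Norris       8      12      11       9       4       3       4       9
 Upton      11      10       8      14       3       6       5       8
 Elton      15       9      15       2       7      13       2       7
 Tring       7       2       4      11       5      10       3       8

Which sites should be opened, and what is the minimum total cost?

For any fixed open set, each customer zone goes to its cheapest open site; total = fixed + service.
{Upton, Elton}: P→Upton 11, Q→Elton 9, R→Upton 8, S→Elton 2, T→Upton 3, U→Upton 6, V→Elton 2, W→Elton 7. Service 48; fixed 29; total 77.
{Upton}: P→Upton 11, Q→Upton 10, R→Upton 8, S→Upton 14, T→Upton 3, U→Upton 6, V→Upton 5, W→Upton 8. Service 65; fixed 13; total 78.
{Tring}: P→Tring 7, Q→Tring 2, R→Tring 4, S→Tring 11, T→Tring 5, U→Tring 10, V→Tring 3, W→Tring 8. Service 50; fixed 35; total 85.
{Norris, Upton, Elton, Tring}: P→Tring 7, Q→Tring 2, R→Tring 4, S→Elton 2, T→Upton 3, U→Norris 3, V→Elton 2, W→Elton 7. Service 30; fixed 113; total 143.
No other subset beats 77.

Open Upton and Elton; minimum total cost 77.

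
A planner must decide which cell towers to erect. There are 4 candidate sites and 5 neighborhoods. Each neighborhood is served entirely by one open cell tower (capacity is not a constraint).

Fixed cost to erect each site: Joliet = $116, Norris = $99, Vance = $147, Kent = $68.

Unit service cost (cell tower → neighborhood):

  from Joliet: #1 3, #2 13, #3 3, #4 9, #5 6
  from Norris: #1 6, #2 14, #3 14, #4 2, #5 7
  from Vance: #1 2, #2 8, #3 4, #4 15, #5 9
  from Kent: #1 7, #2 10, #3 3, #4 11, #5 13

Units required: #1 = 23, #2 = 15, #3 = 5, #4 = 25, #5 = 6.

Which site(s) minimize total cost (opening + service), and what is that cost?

For any fixed open set, each neighborhood goes to its cheapest open site; total = fixed + service.
{Norris, Vance}: #1→Vance 2·23=46, #2→Vance 8·15=120, #3→Vance 4·5=20, #4→Norris 2·25=50, #5→Norris 7·6=42. Service 278; fixed 246; total 524.
{Norris, Kent}: service 395 + fixed 167 = 562
{Joliet, Norris}: service 365 + fixed 215 = 580
{Joliet, Norris, Vance, Kent}: #1→Vance 2·23=46, #2→Vance 8·15=120, #3→Joliet 3·5=15, #4→Norris 2·25=50, #5→Joliet 6·6=36. Service 267; fixed 430; total 697.
(All 15 nonempty subsets were checked; Norris and Vance is lowest.)

Open Norris and Vance; minimum total cost 524.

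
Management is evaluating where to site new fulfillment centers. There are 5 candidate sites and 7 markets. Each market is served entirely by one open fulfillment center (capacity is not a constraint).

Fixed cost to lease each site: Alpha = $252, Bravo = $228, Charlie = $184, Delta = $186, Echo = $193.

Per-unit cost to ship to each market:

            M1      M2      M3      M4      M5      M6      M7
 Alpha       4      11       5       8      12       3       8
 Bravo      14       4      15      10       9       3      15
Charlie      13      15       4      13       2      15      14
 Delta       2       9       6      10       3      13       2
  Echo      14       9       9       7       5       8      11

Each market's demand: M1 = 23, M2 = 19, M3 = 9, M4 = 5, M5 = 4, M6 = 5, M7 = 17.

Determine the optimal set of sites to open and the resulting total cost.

Open Delta only; minimum total cost 618.

For any fixed open set, each market goes to its cheapest open site; total = fixed + service.
{Delta}: M1→Delta 2·23=46, M2→Delta 9·19=171, M3→Delta 6·9=54, M4→Delta 10·5=50, M5→Delta 3·4=12, M6→Delta 13·5=65, M7→Delta 2·17=34. Service 432; fixed 186; total 618.
{Bravo, Delta}: M1→Delta 2·23=46, M2→Bravo 4·19=76, M3→Delta 6·9=54, M4→Bravo 10·5=50, M5→Delta 3·4=12, M6→Bravo 3·5=15, M7→Delta 2·17=34. Service 287; fixed 414; total 701.
{Delta, Echo}: service 392 + fixed 379 = 771
{Alpha, Bravo, Charlie, Delta, Echo}: M1→Delta 2·23=46, M2→Bravo 4·19=76, M3→Charlie 4·9=36, M4→Echo 7·5=35, M5→Charlie 2·4=8, M6→Alpha 3·5=15, M7→Delta 2·17=34. Service 250; fixed 1043; total 1293.
No other subset beats 618.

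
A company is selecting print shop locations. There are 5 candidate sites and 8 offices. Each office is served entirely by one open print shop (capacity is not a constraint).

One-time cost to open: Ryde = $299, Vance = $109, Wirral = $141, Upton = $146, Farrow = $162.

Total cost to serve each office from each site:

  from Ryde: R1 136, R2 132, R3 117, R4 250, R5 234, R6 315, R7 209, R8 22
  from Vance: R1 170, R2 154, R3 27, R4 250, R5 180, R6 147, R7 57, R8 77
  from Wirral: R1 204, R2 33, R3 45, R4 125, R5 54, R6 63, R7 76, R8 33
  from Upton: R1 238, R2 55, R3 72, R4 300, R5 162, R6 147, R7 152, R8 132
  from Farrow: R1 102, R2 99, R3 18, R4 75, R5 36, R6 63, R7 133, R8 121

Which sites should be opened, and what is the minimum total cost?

Open Wirral and Farrow; minimum total cost 739.

For any fixed open set, each office goes to its cheapest open site; total = fixed + service.
{Wirral, Farrow}: R1→Farrow 102, R2→Wirral 33, R3→Farrow 18, R4→Farrow 75, R5→Farrow 36, R6→Wirral 63, R7→Wirral 76, R8→Wirral 33. Service 436; fixed 303; total 739.
{Wirral}: service 633 + fixed 141 = 774
{Vance, Farrow}: service 527 + fixed 271 = 798
{Ryde, Vance, Wirral, Upton, Farrow}: service 406 + fixed 857 = 1263
No other subset beats 739.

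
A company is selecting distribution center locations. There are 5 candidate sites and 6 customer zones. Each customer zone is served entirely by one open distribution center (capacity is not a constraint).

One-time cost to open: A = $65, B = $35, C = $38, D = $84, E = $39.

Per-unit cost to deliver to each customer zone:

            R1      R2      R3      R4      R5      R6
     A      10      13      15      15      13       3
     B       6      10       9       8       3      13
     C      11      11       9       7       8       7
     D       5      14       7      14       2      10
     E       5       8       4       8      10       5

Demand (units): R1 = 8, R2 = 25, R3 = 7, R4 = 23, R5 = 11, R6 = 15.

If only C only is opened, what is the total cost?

Total cost: 818

Each customer zone is assigned to its cheapest site among the open ones.
{C}: R1→C 11·8=88, R2→C 11·25=275, R3→C 9·7=63, R4→C 7·23=161, R5→C 8·11=88, R6→C 7·15=105. Service 780; fixed 38; total 818.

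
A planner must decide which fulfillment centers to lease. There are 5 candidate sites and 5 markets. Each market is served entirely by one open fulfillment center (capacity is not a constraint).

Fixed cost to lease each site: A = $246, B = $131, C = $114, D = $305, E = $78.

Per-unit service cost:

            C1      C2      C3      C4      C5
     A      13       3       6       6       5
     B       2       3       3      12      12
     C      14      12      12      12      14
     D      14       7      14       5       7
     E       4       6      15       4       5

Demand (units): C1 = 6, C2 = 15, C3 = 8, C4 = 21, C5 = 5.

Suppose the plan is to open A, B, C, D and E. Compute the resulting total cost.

Total cost: 1064

Each market is assigned to its cheapest site among the open ones.
{A, B, C, D, E}: C1→B 2·6=12, C2→A 3·15=45, C3→B 3·8=24, C4→E 4·21=84, C5→A 5·5=25. Service 190; fixed 874; total 1064.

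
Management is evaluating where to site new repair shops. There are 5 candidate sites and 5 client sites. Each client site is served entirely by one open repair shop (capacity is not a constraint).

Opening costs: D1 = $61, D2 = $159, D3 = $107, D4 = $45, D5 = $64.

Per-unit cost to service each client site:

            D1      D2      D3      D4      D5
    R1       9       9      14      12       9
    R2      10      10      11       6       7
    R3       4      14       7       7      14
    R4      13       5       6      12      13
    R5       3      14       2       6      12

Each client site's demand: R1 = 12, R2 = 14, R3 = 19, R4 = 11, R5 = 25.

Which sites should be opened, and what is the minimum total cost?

For any fixed open set, each client site goes to its cheapest open site; total = fixed + service.
{D1, D4}: R1→D1 9·12=108, R2→D4 6·14=84, R3→D1 4·19=76, R4→D4 12·11=132, R5→D1 3·25=75. Service 475; fixed 106; total 581.
{D1, D3, D4}: service 384 + fixed 213 = 597
{D1}: service 542 + fixed 61 = 603
{D1, D2, D3, D4, D5}: service 373 + fixed 436 = 809
No other subset beats 581.

Open D1 and D4; minimum total cost 581.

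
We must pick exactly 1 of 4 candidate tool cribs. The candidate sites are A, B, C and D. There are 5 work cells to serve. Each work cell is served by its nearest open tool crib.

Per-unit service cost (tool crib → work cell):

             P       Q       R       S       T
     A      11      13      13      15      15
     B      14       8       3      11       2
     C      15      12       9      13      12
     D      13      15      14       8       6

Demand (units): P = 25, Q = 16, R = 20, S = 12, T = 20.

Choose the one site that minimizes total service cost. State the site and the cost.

With exactly 1 open, each work cell uses its cheapest among the chosen.
{B}: P→B 14·25=350, Q→B 8·16=128, R→B 3·20=60, S→B 11·12=132, T→B 2·20=40. Service cost 710.
{D}: service cost 1061
{C}: service cost 1143
Among all 4 size-1 choices, {B} is lowest.

Choose B only; total service cost 710.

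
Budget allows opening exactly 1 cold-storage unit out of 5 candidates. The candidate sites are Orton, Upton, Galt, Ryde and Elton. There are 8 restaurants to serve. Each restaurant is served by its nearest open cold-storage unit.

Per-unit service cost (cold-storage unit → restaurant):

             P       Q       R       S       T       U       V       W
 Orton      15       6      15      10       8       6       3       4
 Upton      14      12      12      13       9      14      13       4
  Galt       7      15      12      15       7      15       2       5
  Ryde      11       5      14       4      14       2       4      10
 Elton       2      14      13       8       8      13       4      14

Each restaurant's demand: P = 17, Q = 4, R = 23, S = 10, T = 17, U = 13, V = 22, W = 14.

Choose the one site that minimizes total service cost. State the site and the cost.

With exactly 1 open, each restaurant uses its cheapest among the chosen.
{Galt}: P→Galt 7·17=119, Q→Galt 15·4=60, R→Galt 12·23=276, S→Galt 15·10=150, T→Galt 7·17=119, U→Galt 15·13=195, V→Galt 2·22=44, W→Galt 5·14=70. Service cost 1033.
{Elton}: service cost 1058
{Orton}: service cost 1060
Among all 5 size-1 choices, {Galt} is lowest.

Choose Galt only; total service cost 1033.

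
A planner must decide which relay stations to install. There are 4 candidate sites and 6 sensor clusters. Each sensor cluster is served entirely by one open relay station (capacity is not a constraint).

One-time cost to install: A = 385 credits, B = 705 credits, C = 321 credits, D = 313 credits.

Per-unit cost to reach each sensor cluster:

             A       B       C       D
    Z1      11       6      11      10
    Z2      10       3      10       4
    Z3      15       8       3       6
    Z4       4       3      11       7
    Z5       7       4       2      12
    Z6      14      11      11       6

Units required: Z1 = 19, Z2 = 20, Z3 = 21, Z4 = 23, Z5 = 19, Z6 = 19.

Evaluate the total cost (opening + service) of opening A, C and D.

Each sensor cluster is assigned to its cheapest site among the open ones.
{A, C, D}: Z1→D 10·19=190, Z2→D 4·20=80, Z3→C 3·21=63, Z4→A 4·23=92, Z5→C 2·19=38, Z6→D 6·19=114. Service 577; fixed 1019; total 1596.

Total cost: 1596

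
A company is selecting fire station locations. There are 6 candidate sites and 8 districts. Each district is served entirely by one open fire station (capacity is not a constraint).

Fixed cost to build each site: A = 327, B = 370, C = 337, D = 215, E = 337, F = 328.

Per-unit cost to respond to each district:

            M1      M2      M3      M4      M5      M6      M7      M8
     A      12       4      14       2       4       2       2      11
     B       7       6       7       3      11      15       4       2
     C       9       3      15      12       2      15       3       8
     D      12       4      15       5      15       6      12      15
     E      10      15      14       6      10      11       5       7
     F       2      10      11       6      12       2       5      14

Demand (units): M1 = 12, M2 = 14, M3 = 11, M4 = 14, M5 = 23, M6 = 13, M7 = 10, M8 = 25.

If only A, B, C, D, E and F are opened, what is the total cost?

Total cost: 2227

Each district is assigned to its cheapest site among the open ones.
{A, B, C, D, E, F}: M1→F 2·12=24, M2→C 3·14=42, M3→B 7·11=77, M4→A 2·14=28, M5→C 2·23=46, M6→A 2·13=26, M7→A 2·10=20, M8→B 2·25=50. Service 313; fixed 1914; total 2227.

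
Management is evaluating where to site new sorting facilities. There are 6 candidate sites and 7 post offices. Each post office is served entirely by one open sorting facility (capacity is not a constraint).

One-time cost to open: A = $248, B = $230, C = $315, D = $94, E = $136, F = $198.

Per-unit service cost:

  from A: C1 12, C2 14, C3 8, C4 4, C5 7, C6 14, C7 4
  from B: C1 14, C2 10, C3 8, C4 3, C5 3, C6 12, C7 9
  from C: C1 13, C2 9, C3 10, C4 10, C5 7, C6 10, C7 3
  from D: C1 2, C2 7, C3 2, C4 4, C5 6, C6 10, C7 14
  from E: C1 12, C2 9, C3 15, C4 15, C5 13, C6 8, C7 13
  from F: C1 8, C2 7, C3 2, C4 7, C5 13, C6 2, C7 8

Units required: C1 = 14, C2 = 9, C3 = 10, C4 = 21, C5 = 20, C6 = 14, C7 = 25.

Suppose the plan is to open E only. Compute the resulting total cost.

Each post office is assigned to its cheapest site among the open ones.
{E}: C1→E 12·14=168, C2→E 9·9=81, C3→E 15·10=150, C4→E 15·21=315, C5→E 13·20=260, C6→E 8·14=112, C7→E 13·25=325. Service 1411; fixed 136; total 1547.

Total cost: 1547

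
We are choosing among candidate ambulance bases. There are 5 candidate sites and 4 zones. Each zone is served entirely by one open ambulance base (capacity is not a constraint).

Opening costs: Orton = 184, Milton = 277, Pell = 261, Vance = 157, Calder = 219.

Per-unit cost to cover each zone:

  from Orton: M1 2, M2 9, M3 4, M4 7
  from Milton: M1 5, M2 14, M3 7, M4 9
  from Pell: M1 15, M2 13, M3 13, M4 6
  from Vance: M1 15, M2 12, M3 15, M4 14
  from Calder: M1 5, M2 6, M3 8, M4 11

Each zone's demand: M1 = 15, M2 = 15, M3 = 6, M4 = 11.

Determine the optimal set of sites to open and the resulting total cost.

Open Orton only; minimum total cost 450.

For any fixed open set, each zone goes to its cheapest open site; total = fixed + service.
{Orton}: M1→Orton 2·15=30, M2→Orton 9·15=135, M3→Orton 4·6=24, M4→Orton 7·11=77. Service 266; fixed 184; total 450.
{Calder}: service 334 + fixed 219 = 553
{Orton, Vance}: M1→Orton 2·15=30, M2→Orton 9·15=135, M3→Orton 4·6=24, M4→Orton 7·11=77. Service 266; fixed 341; total 607.
{Orton, Milton, Pell, Vance, Calder}: M1→Orton 2·15=30, M2→Calder 6·15=90, M3→Orton 4·6=24, M4→Pell 6·11=66. Service 210; fixed 1098; total 1308.
No other subset beats 450.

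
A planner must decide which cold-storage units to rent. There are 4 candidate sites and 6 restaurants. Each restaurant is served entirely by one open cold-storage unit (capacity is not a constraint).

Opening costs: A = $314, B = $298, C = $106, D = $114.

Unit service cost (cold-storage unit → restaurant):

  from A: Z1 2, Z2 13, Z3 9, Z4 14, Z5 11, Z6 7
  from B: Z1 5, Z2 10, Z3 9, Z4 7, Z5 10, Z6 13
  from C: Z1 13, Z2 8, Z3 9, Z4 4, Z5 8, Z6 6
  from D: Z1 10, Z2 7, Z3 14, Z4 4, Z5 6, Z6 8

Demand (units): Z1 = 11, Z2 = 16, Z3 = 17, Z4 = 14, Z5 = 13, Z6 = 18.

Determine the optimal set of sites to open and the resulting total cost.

Open C only; minimum total cost 798.

For any fixed open set, each restaurant goes to its cheapest open site; total = fixed + service.
{C}: Z1→C 13·11=143, Z2→C 8·16=128, Z3→C 9·17=153, Z4→C 4·14=56, Z5→C 8·13=104, Z6→C 6·18=108. Service 692; fixed 106; total 798.
{C, D}: Z1→D 10·11=110, Z2→D 7·16=112, Z3→C 9·17=153, Z4→C 4·14=56, Z5→D 6·13=78, Z6→C 6·18=108. Service 617; fixed 220; total 837.
{D}: service 738 + fixed 114 = 852
{A, B, C, D}: Z1→A 2·11=22, Z2→D 7·16=112, Z3→A 9·17=153, Z4→C 4·14=56, Z5→D 6·13=78, Z6→C 6·18=108. Service 529; fixed 832; total 1361.
(All 15 nonempty subsets were checked; C only is lowest.)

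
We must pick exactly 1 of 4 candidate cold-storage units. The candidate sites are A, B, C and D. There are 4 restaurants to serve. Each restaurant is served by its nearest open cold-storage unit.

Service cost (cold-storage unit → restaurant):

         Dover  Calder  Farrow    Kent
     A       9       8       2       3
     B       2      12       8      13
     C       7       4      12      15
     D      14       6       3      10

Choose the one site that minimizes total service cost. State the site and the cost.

With exactly 1 open, each restaurant uses its cheapest among the chosen.
{A}: Dover→A 9, Calder→A 8, Farrow→A 2, Kent→A 3. Service cost 22.
{D}: service cost 33
{B}: service cost 35
Among all 4 size-1 choices, {A} is lowest.

Choose A only; total service cost 22.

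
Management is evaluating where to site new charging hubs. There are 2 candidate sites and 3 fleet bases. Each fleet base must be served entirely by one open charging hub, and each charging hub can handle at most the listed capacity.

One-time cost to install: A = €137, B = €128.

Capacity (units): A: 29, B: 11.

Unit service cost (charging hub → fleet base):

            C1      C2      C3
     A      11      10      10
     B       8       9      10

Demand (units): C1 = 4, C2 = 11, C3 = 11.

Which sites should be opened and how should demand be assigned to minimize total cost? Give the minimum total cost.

Open {A}: C1→A 11·4=44, C2→A 10·11=110, C3→A 10·11=110.
Loads: A carries 26/29. Service 264; fixed 137; total 401.
Next best feasible plan costs 517.

Minimum total cost: 401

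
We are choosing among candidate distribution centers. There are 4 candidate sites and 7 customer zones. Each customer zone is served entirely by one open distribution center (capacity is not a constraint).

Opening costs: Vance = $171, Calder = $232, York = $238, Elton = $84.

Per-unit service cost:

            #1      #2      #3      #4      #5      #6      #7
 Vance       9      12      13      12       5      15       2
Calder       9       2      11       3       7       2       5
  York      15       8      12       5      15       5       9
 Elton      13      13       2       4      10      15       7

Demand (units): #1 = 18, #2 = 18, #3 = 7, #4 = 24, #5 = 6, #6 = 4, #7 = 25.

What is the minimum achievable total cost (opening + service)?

For any fixed open set, each customer zone goes to its cheapest open site; total = fixed + service.
{Calder}: #1→Calder 9·18=162, #2→Calder 2·18=36, #3→Calder 11·7=77, #4→Calder 3·24=72, #5→Calder 7·6=42, #6→Calder 2·4=8, #7→Calder 5·25=125. Service 522; fixed 232; total 754.
{Calder, Elton}: #1→Calder 9·18=162, #2→Calder 2·18=36, #3→Elton 2·7=14, #4→Calder 3·24=72, #5→Calder 7·6=42, #6→Calder 2·4=8, #7→Calder 5·25=125. Service 459; fixed 316; total 775.
{Vance, Calder}: service 435 + fixed 403 = 838
{Vance, Calder, York, Elton}: #1→Vance 9·18=162, #2→Calder 2·18=36, #3→Elton 2·7=14, #4→Calder 3·24=72, #5→Vance 5·6=30, #6→Calder 2·4=8, #7→Vance 2·25=50. Service 372; fixed 725; total 1097.
No other subset beats 754.

Minimum total cost: 754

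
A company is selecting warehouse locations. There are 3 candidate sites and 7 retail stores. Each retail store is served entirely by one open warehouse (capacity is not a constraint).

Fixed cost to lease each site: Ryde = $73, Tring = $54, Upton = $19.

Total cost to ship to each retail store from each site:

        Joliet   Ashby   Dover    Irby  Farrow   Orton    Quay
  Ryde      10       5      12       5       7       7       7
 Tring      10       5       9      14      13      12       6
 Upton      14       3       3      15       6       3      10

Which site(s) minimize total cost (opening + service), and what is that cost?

For any fixed open set, each retail store goes to its cheapest open site; total = fixed + service.
{Upton}: Joliet→Upton 14, Ashby→Upton 3, Dover→Upton 3, Irby→Upton 15, Farrow→Upton 6, Orton→Upton 3, Quay→Upton 10. Service 54; fixed 19; total 73.
{Tring, Upton}: service 45 + fixed 73 = 118
{Tring}: Joliet→Tring 10, Ashby→Tring 5, Dover→Tring 9, Irby→Tring 14, Farrow→Tring 13, Orton→Tring 12, Quay→Tring 6. Service 69; fixed 54; total 123.
{Ryde, Tring, Upton}: Joliet→Ryde 10, Ashby→Upton 3, Dover→Upton 3, Irby→Ryde 5, Farrow→Upton 6, Orton→Upton 3, Quay→Tring 6. Service 36; fixed 146; total 182.
(All 7 nonempty subsets were checked; Upton only is lowest.)

Open Upton only; minimum total cost 73.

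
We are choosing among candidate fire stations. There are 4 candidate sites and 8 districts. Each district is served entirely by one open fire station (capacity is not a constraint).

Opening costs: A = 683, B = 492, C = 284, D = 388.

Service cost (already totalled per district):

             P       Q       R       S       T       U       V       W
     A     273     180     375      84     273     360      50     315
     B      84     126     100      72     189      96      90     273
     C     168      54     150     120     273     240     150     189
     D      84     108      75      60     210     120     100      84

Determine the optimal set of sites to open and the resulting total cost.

For any fixed open set, each district goes to its cheapest open site; total = fixed + service.
{D}: P→D 84, Q→D 108, R→D 75, S→D 60, T→D 210, U→D 120, V→D 100, W→D 84. Service 841; fixed 388; total 1229.
{C, D}: service 787 + fixed 672 = 1459
{B}: P→B 84, Q→B 126, R→B 100, S→B 72, T→B 189, U→B 96, V→B 90, W→B 273. Service 1030; fixed 492; total 1522.
{A, B, C, D}: service 692 + fixed 1847 = 2539
No other subset beats 1229.

Open D only; minimum total cost 1229.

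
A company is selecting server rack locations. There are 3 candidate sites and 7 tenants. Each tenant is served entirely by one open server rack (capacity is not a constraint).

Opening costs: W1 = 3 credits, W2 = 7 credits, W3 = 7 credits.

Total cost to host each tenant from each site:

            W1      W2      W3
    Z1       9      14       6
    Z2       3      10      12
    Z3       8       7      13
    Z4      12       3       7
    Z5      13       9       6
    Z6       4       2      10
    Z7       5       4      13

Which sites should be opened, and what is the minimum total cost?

For any fixed open set, each tenant goes to its cheapest open site; total = fixed + service.
{W1, W2}: Z1→W1 9, Z2→W1 3, Z3→W2 7, Z4→W2 3, Z5→W2 9, Z6→W2 2, Z7→W2 4. Service 37; fixed 10; total 47.
{W1, W2, W3}: Z1→W3 6, Z2→W1 3, Z3→W2 7, Z4→W2 3, Z5→W3 6, Z6→W2 2, Z7→W2 4. Service 31; fixed 17; total 48.
{W1, W3}: service 39 + fixed 10 = 49
{W1}: service 54 + fixed 3 = 57
No other subset beats 47.

Open W1 and W2; minimum total cost 47.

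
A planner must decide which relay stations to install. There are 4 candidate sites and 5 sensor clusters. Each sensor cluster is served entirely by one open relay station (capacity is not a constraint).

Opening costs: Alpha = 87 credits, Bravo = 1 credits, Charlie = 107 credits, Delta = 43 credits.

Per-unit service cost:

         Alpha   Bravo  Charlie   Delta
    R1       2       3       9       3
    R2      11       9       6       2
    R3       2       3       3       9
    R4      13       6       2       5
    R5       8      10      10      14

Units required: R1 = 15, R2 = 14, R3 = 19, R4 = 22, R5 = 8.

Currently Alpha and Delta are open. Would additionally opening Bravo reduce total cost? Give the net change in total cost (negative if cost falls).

No — net change +1 (cost rises by 1).

Current service cost with {Alpha, Delta}: 270.
Adding Bravo: each sensor cluster re-picks its cheapest; new service cost 270, saving 0.
Extra fixed cost: 1. Net change = 1 − 0 = 1.
(Totals: 400 → 401.)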